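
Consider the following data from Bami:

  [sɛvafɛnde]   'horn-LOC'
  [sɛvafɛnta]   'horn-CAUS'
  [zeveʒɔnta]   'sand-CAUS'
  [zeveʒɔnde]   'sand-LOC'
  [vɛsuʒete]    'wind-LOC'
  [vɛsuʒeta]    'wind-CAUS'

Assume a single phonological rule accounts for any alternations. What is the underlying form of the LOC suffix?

The LOC suffix surfaces as [-de] and [-te], depending on the final segment of the stem.
The CAUS suffix, which begins with [t], is invariant after every stem; so [t] is not altered by any rule here.
The LOC suffix is therefore /-de/ underlyingly, with post-vocalic devoicing: voiced stops become voiceless after a vowel.

/-de/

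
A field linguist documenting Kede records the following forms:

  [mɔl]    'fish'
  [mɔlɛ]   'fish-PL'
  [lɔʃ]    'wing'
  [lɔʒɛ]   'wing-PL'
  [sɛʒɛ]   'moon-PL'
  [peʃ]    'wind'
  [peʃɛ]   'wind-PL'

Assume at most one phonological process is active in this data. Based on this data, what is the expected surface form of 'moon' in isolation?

[sɛʃ]

'wing' shows [ʃ] ~ [ʒ] at the end of the stem ([lɔʃ] vs [lɔʒɛ]).
The stem 'wind' ([peʃ], [peʃɛ]) shows [ʃ] unchanged in both environments, so [ʃ] cannot be basic with [ʒ] derived before the PL suffix.
So /ʒ/ is underlying, and a rule of word-final obstruent devoicing — voiced obstruents become voiceless word-finally — gives [ʃ].
From [sɛʒɛ] the stem 'moon' is /sɛʒ/; word-finally this yields [sɛʃ].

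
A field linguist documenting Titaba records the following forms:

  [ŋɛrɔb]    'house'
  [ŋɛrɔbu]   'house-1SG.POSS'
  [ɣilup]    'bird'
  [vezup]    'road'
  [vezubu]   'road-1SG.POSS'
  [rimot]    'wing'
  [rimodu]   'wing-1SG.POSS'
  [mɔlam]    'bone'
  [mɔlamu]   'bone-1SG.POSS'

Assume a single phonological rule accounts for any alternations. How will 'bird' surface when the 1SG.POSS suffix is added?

'road' shows [p] ~ [b] at the end of the stem ([vezup] vs [vezubu]).
The stem 'house' ([ŋɛrɔb], [ŋɛrɔbu]) shows [b] unchanged in both environments, so [b] cannot be basic with [p] derived in isolation.
The underlying segment must be /p/; voiceless stops become voiced between vowels, yielding [b] there.
The one attested form of 'bird', [ɣilup], shows underlying /ɣilup/. Applying the same rule between vowels gives [ɣilubu].

[ɣilubu]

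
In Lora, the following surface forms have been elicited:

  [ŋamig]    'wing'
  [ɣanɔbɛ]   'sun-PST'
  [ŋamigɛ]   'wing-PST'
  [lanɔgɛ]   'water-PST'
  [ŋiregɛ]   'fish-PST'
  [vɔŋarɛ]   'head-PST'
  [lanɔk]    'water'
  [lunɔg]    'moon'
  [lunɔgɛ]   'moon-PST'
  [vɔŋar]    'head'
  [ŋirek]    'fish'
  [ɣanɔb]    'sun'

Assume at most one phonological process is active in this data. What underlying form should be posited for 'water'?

/lanɔk/

In [lanɔk] and [lanɔgɛ] the final segment of 'water' alternates: [k] ~ [g].
But 'moon' keeps [g] in both environments ([lunɔg], [lunɔgɛ]), so there is no rule changing /g/ to [k] in isolation.
The underlying segment must be /k/; voiceless stops become voiced between vowels, yielding [g] there.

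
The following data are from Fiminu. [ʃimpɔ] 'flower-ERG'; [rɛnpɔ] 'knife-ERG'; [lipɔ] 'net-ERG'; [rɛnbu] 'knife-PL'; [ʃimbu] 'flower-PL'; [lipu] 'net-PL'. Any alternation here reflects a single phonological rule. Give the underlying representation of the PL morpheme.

The PL morpheme has two allomorphs, [-bu] and [-pu].
The ERG suffix, which begins with [p], is invariant after every stem; so [p] is not altered by any rule here.
The PL suffix is therefore /-bu/ underlyingly, with post-vocalic devoicing: voiced stops become voiceless after a vowel.

/-bu/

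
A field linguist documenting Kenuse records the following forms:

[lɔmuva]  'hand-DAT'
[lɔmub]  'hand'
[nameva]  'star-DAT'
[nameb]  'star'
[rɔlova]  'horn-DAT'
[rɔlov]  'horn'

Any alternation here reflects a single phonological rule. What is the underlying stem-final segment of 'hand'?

In [lɔmuva] and [lɔmub] the final segment of 'hand' alternates: [v] ~ [b].
Compare 'horn', with invariant [v] in [rɔlova] and [rɔlov]: an analysis with underlying /v/ and a rule producing [b] in isolation would wrongly predict alternation here too.
The alternation reflects intervocalic spirantization: voiced stops become fricatives between vowels. /b/ is underlying.

/b/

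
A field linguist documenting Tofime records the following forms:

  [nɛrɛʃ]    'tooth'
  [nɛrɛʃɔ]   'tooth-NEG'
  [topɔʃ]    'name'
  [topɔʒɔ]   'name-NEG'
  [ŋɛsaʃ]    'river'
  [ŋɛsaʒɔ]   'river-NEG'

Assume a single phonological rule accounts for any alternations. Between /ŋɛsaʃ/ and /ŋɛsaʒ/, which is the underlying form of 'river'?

/ŋɛsaʒ/

'river' shows [ʃ] ~ [ʒ] at the end of the stem ([ŋɛsaʃ] vs [ŋɛsaʒɔ]).
Compare 'tooth', with invariant [ʃ] in [nɛrɛʃ] and [nɛrɛʃɔ]: an analysis with underlying /ʃ/ and a rule producing [ʒ] before the NEG suffix would wrongly predict alternation here too.
So /ʒ/ is underlying, and a rule of word-final obstruent devoicing — voiced obstruents become voiceless word-finally — gives [ʃ].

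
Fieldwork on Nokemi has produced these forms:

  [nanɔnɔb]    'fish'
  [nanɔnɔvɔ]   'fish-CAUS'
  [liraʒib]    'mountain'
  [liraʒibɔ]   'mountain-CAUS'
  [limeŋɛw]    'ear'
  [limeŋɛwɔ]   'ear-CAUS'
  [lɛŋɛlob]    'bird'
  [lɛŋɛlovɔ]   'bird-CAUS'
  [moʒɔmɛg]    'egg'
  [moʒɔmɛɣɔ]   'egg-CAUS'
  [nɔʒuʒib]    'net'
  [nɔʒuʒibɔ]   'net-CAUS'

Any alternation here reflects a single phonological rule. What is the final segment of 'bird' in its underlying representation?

The root 'bird' surfaces as [lɛŋɛlob] and [lɛŋɛlovɔ], with a stem-final [b] ~ [v] alternation.
The stem 'mountain' ([liraʒib], [liraʒibɔ]) shows [b] unchanged in both environments, so [b] cannot be basic with [v] derived before the CAUS suffix.
The alternation reflects word-final hardening: voiced fricatives become stops word-finally. /v/ is underlying.

/v/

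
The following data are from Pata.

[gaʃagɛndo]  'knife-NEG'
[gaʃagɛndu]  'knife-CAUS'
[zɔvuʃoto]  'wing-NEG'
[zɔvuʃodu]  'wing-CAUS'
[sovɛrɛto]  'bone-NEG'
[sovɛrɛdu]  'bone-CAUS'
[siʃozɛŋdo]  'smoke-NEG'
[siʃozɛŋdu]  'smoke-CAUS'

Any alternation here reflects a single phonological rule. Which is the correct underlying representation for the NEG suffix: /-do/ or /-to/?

/-to/

The NEG suffix surfaces as [-do] and [-to], depending on the final segment of the stem.
By contrast the CAUS suffix keeps its initial [d] throughout — that segment must be underlying.
The NEG suffix is therefore /-to/ underlyingly, with post-nasal voicing: voiceless stops become voiced after a nasal.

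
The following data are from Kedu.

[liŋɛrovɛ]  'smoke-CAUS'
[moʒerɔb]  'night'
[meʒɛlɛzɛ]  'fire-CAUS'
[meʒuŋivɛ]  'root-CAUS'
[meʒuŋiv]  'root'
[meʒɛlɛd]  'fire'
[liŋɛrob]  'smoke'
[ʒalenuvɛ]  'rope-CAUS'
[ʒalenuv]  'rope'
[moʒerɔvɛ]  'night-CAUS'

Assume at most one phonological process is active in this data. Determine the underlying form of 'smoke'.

/liŋɛrob/

In [liŋɛrob] and [liŋɛrovɛ] the final segment of 'smoke' alternates: [b] ~ [v].
Compare 'root', with invariant [v] in [meʒuŋiv] and [meʒuŋivɛ]: an analysis with underlying /v/ and a rule producing [b] in isolation would wrongly predict alternation here too.
The alternation reflects intervocalic spirantization: voiced stops become fricatives between vowels. /b/ is underlying.
So 'smoke' = /liŋɛrob/.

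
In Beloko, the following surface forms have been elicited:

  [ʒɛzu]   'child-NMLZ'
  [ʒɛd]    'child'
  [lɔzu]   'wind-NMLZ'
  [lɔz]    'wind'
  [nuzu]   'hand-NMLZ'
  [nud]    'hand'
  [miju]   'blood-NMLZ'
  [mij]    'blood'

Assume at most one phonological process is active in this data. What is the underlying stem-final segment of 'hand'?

In [nuzu] and [nud] the final segment of 'hand' alternates: [z] ~ [d].
The stem 'wind' ([lɔzu], [lɔz]) shows [z] unchanged in both environments, so [z] cannot be basic with [d] derived in isolation.
So /d/ is underlying, and a rule of intervocalic spirantization — voiced stops become fricatives between vowels — gives [z].

/d/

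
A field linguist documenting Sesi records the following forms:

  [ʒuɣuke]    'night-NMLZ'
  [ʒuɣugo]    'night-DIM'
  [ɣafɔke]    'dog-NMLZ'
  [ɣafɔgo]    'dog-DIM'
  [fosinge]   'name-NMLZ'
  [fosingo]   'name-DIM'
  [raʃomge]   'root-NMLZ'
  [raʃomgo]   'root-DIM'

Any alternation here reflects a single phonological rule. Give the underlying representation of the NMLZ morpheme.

The NMLZ suffix surfaces as [-ge] and [-ke], depending on the final segment of the stem.
By contrast the DIM suffix keeps its initial [g] throughout — that segment must be underlying.
So the underlying form is /-ke/, and voiceless stops become voiced after a nasal.

/-ke/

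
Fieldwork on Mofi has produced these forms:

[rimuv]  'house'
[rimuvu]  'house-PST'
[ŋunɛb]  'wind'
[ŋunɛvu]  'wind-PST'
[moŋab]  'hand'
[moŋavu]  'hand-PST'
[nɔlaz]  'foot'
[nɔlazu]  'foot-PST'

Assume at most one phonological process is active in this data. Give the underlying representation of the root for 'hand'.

/moŋab/

'hand' shows [b] ~ [v] at the end of the stem ([moŋab] vs [moŋavu]).
Compare 'house', with invariant [v] in [rimuv] and [rimuvu]: an analysis with underlying /v/ and a rule producing [b] in isolation would wrongly predict alternation here too.
So /b/ is underlying, and a rule of intervocalic spirantization — voiced stops become fricatives between vowels — gives [v].
Hence 'hand' is /moŋab/ underlyingly.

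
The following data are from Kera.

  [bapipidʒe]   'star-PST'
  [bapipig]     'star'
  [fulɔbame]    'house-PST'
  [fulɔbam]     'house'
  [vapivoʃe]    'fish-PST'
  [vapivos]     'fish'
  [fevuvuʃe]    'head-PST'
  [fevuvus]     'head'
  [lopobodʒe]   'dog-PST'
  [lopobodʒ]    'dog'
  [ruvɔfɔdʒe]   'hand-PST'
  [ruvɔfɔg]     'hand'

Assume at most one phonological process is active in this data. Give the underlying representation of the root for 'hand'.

The stem for 'hand' ends in [dʒ] in [ruvɔfɔdʒe] but [g] in [ruvɔfɔg].
If /dʒ/ were underlying and a rule turned it into [g] in isolation, 'dog' would also alternate; but it has [dʒ] in both [lopobodʒe] and [lopobodʒ].
The underlying segment must be /g/; /g/ and /s/ become palato-alveolar [dʒ] and [ʃ] before a front vowel, yielding [dʒ] there.
Hence 'hand' is /ruvɔfɔg/ underlyingly.

/ruvɔfɔg/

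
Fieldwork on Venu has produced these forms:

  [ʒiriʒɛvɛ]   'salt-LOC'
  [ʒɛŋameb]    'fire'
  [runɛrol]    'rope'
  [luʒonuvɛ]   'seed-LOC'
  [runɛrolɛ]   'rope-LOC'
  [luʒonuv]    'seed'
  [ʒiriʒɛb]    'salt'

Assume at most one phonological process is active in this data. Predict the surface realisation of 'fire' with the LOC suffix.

[ʒɛŋamevɛ]

'salt' shows [v] ~ [b] at the end of the stem ([ʒiriʒɛvɛ] vs [ʒiriʒɛb]).
The stem 'seed' ([luʒonuvɛ], [luʒonuv]) shows [v] unchanged in both environments, so [v] cannot be basic with [b] derived in isolation.
Therefore /b/ is basic and [v] is derived by intervocalic spirantization (voiced stops become fricatives between vowels).
From [ʒɛŋameb] the stem 'fire' is /ʒɛŋameb/; between vowels this yields [ʒɛŋamevɛ].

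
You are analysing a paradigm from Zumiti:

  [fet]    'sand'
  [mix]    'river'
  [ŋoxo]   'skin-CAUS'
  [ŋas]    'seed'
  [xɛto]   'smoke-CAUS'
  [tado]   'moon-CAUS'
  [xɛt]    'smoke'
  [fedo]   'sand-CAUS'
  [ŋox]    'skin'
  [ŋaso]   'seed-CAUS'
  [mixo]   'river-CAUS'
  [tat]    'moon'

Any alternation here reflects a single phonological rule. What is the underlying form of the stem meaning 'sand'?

/fed/

The stem for 'sand' ends in [d] in [fedo] but [t] in [fet].
But 'smoke' keeps [t] in both environments ([xɛto], [xɛt]), so there is no rule changing /t/ to [d] before the CAUS suffix.
The alternation reflects word-final obstruent devoicing: voiced obstruents become voiceless word-finally. /d/ is underlying.
Hence 'sand' is /fed/ underlyingly.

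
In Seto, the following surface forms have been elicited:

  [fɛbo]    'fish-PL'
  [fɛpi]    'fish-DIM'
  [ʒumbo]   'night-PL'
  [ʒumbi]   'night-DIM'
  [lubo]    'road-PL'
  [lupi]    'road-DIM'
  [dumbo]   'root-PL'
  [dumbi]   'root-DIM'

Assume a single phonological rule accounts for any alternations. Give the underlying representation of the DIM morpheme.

/-pi/

The DIM suffix surfaces as [-bi] and [-pi], depending on the final segment of the stem.
By contrast the PL suffix keeps its initial [b] throughout — that segment must be underlying.
So the underlying form is /-pi/, and voiceless stops become voiced after a nasal.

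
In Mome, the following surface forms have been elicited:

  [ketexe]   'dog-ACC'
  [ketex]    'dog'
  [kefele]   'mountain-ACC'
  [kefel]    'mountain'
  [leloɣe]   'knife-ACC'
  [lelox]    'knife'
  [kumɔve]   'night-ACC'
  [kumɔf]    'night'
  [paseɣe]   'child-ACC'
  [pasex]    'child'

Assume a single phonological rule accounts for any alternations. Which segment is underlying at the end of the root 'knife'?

/ɣ/

The root 'knife' surfaces as [leloɣe] and [lelox], with a stem-final [ɣ] ~ [x] alternation.
Compare 'dog', with invariant [x] in [ketexe] and [ketex]: an analysis with underlying /x/ and a rule producing [ɣ] before the ACC suffix would wrongly predict alternation here too.
Therefore /ɣ/ is basic and [x] is derived by word-final obstruent devoicing (voiced obstruents become voiceless word-finally).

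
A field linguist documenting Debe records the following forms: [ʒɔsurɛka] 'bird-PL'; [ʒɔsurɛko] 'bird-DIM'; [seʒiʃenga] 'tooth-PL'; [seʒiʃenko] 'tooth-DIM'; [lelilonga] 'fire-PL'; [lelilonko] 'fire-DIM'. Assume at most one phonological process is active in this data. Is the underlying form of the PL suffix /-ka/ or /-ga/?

/-ga/

The PL morpheme has two allomorphs, [-ga] and [-ka].
By contrast the DIM suffix keeps its initial [k] throughout — that segment must be underlying.
The PL suffix is therefore /-ga/ underlyingly, with post-vocalic devoicing: voiced stops become voiceless after a vowel.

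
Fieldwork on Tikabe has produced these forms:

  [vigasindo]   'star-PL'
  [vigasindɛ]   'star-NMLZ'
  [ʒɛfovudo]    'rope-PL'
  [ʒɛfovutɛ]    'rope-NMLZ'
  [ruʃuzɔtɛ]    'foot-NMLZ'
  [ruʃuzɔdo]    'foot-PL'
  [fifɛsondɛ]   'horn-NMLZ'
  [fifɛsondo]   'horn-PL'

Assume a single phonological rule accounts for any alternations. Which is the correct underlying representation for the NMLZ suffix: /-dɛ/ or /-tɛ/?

/-tɛ/

The NMLZ morpheme has two allomorphs, [-dɛ] and [-tɛ].
By contrast the PL suffix keeps its initial [d] throughout — that segment must be underlying.
So the underlying form is /-tɛ/, and voiceless stops become voiced after a nasal.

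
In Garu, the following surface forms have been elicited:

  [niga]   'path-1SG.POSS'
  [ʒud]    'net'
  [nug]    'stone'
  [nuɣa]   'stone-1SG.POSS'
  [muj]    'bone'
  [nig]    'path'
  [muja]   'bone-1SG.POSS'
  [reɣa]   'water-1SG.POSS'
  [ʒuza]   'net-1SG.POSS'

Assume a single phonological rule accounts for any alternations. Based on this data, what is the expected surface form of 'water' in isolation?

[reg]

'stone' shows [ɣ] ~ [g] at the end of the stem ([nuɣa] vs [nug]).
The stem 'path' ([niga], [nig]) shows [g] unchanged in both environments, so [g] cannot be basic with [ɣ] derived before the 1SG.POSS suffix.
The underlying segment must be /ɣ/; voiced fricatives become stops word-finally, yielding [g] there.
The one attested form of 'water', [reɣa], shows underlying /reɣ/. Applying the same rule word-finally gives [reg].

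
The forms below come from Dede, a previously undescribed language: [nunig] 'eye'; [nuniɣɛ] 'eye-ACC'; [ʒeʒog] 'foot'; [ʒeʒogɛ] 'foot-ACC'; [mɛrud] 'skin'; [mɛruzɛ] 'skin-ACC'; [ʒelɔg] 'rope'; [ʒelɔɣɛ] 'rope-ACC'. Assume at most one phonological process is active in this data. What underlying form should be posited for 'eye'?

/nuniɣ/

In [nunig] and [nuniɣɛ] the final segment of 'eye' alternates: [g] ~ [ɣ].
Compare 'foot', with invariant [g] in [ʒeʒog] and [ʒeʒogɛ]: an analysis with underlying /g/ and a rule producing [ɣ] before the ACC suffix would wrongly predict alternation here too.
The underlying segment must be /ɣ/; voiced fricatives become stops word-finally, yielding [g] there.
So 'eye' = /nuniɣ/.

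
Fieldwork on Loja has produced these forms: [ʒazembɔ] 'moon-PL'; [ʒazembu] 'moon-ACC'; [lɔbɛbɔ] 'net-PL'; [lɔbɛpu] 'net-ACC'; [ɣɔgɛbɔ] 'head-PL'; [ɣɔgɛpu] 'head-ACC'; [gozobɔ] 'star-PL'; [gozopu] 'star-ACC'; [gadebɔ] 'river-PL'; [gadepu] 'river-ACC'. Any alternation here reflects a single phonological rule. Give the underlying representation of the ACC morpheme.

/-pu/

The ACC morpheme has two allomorphs, [-bu] and [-pu].
The PL suffix, which begins with [b], is invariant after every stem; so [b] is not altered by any rule here.
So the underlying form is /-pu/, and voiceless stops become voiced after a nasal.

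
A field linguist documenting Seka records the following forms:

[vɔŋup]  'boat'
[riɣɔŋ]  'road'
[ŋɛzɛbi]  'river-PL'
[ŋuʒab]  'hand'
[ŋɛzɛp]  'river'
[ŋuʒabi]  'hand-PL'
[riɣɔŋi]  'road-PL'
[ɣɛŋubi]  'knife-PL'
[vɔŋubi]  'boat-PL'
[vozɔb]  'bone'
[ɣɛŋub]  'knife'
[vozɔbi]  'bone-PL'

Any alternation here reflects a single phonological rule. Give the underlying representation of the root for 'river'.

/ŋɛzɛp/

In [ŋɛzɛbi] and [ŋɛzɛp] the final segment of 'river' alternates: [b] ~ [p].
But 'hand' keeps [b] in both environments ([ŋuʒabi], [ŋuʒab]), so there is no rule changing /b/ to [p] in isolation.
The alternation reflects intervocalic voicing: voiceless stops become voiced between vowels. /p/ is underlying.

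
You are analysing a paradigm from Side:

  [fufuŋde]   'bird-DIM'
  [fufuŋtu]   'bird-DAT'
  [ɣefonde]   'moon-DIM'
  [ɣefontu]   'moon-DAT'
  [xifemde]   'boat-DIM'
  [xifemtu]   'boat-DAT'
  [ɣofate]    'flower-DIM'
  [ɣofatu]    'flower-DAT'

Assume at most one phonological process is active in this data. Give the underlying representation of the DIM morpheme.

/-de/

The DIM morpheme has two allomorphs, [-de] and [-te].
By contrast the DAT suffix keeps its initial [t] throughout — that segment must be underlying.
The DIM suffix is therefore /-de/ underlyingly, with post-vocalic devoicing: voiced stops become voiceless after a vowel.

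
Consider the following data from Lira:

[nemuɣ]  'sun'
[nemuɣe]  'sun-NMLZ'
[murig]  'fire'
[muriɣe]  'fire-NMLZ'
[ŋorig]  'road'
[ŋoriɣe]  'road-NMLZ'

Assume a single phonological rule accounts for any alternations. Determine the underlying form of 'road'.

The stem for 'road' ends in [g] in [ŋorig] but [ɣ] in [ŋoriɣe].
The stem 'sun' ([nemuɣ], [nemuɣe]) shows [ɣ] unchanged in both environments, so [ɣ] cannot be basic with [g] derived in isolation.
Therefore /g/ is basic and [ɣ] is derived by intervocalic spirantization (voiced stops become fricatives between vowels).

/ŋorig/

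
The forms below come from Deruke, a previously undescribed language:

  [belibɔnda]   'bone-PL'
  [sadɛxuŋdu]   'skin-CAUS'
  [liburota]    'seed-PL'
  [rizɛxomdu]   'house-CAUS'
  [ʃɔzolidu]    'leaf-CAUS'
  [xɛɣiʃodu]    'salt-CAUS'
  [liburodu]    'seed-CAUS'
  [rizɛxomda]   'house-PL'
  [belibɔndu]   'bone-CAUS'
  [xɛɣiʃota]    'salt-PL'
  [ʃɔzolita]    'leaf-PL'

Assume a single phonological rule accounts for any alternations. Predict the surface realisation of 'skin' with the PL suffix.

The PL suffix surfaces as [-da] and [-ta], depending on the final segment of the stem.
The CAUS suffix, which begins with [d], is invariant after every stem; so [d] is not altered by any rule here.
The PL suffix is therefore /-ta/ underlyingly, with post-nasal voicing: voiceless stops become voiced after a nasal.
After 'skin', which ends in a nasal, the suffix surfaces as [-da], giving [sadɛxuŋda].

[sadɛxuŋda]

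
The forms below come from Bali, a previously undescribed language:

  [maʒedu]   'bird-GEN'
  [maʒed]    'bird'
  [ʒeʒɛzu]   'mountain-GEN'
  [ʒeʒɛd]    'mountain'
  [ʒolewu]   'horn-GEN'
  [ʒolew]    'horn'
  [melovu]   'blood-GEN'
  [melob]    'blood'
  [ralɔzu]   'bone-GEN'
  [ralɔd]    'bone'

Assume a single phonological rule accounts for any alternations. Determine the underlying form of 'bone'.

In [ralɔzu] and [ralɔd] the final segment of 'bone' alternates: [z] ~ [d].
Compare 'bird', with invariant [d] in [maʒedu] and [maʒed]: an analysis with underlying /d/ and a rule producing [z] before the GEN suffix would wrongly predict alternation here too.
So /z/ is underlying, and a rule of word-final hardening — voiced fricatives become stops word-finally — gives [d].
The underlying form of 'bone' is therefore /ralɔz/.

/ralɔz/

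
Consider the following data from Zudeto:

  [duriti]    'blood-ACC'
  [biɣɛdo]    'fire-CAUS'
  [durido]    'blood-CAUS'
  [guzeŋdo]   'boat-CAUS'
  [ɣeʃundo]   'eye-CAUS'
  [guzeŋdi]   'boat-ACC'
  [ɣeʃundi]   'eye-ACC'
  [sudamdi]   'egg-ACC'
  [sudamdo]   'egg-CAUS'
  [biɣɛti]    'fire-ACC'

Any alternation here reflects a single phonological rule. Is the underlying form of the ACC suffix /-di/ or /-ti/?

The ACC morpheme has two allomorphs, [-di] and [-ti].
By contrast the CAUS suffix keeps its initial [d] throughout — that segment must be underlying.
So the underlying form is /-ti/, and voiceless stops become voiced after a nasal.

/-ti/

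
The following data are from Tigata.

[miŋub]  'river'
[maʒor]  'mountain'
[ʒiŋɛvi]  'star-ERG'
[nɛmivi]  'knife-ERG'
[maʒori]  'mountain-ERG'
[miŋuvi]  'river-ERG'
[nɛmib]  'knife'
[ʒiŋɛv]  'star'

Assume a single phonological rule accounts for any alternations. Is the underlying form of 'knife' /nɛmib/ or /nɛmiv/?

The stem for 'knife' ends in [b] in [nɛmib] but [v] in [nɛmivi].
But 'star' keeps [v] in both environments ([ʒiŋɛv], [ʒiŋɛvi]), so there is no rule changing /v/ to [b] in isolation.
The underlying segment must be /b/; voiced stops become fricatives between vowels, yielding [v] there.

/nɛmib/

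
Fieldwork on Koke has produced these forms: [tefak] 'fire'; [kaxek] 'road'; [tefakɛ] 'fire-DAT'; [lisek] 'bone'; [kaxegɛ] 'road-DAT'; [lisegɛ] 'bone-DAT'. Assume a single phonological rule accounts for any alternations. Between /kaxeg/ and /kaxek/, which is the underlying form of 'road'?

The root 'road' surfaces as [kaxek] and [kaxegɛ], with a stem-final [k] ~ [g] alternation.
The stem 'fire' ([tefak], [tefakɛ]) shows [k] unchanged in both environments, so [k] cannot be basic with [g] derived before the DAT suffix.
So /g/ is underlying, and a rule of word-final obstruent devoicing — voiced obstruents become voiceless word-finally — gives [k].

/kaxeg/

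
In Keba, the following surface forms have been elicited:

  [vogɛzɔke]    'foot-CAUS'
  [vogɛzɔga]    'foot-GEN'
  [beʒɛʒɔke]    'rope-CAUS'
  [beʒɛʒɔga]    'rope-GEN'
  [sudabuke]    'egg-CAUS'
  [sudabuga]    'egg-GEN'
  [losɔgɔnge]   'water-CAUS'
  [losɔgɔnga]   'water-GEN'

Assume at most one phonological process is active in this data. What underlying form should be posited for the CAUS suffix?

/-ke/

The CAUS morpheme has two allomorphs, [-ge] and [-ke].
By contrast the GEN suffix keeps its initial [g] throughout — that segment must be underlying.
The CAUS suffix is therefore /-ke/ underlyingly, with post-nasal voicing: voiceless stops become voiced after a nasal.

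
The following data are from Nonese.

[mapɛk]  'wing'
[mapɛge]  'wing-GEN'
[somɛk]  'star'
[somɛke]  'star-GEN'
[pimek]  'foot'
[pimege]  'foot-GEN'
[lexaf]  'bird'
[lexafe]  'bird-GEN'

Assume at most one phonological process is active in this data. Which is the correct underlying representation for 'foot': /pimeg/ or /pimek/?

'foot' shows [k] ~ [g] at the end of the stem ([pimek] vs [pimege]).
If /k/ were underlying and a rule turned it into [g] before the GEN suffix, 'star' would also alternate; but it has [k] in both [somɛk] and [somɛke].
Therefore /g/ is basic and [k] is derived by word-final obstruent devoicing (voiced obstruents become voiceless word-finally).

/pimeg/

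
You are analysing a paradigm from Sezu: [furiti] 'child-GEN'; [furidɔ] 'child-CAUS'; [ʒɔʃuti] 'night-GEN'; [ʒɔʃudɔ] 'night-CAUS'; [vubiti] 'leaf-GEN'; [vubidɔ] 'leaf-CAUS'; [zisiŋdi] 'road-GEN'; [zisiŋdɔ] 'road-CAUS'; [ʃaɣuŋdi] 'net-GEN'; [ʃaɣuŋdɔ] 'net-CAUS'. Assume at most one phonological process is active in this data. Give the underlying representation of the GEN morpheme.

The GEN morpheme has two allomorphs, [-di] and [-ti].
By contrast the CAUS suffix keeps its initial [d] throughout — that segment must be underlying.
So the underlying form is /-ti/, and voiceless stops become voiced after a nasal.

/-ti/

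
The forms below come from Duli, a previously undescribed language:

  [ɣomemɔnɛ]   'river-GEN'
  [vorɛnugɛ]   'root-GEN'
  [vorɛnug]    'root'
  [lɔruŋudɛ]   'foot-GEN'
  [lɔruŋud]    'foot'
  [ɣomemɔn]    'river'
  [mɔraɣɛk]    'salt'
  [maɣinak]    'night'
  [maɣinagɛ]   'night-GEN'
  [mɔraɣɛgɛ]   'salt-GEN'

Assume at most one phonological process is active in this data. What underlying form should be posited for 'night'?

The root 'night' surfaces as [maɣinak] and [maɣinagɛ], with a stem-final [k] ~ [g] alternation.
If /g/ were underlying and a rule turned it into [k] in isolation, 'root' would also alternate; but it has [g] in both [vorɛnug] and [vorɛnugɛ].
The alternation reflects intervocalic voicing: voiceless stops become voiced between vowels. /k/ is underlying.
So 'night' = /maɣinak/.

/maɣinak/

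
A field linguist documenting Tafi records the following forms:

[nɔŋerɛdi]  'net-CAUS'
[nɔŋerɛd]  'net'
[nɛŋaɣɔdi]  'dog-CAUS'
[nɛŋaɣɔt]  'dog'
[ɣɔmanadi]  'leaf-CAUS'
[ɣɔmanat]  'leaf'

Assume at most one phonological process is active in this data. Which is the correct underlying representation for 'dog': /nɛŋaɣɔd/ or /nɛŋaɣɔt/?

/nɛŋaɣɔt/

The stem for 'dog' ends in [d] in [nɛŋaɣɔdi] but [t] in [nɛŋaɣɔt].
The stem 'net' ([nɔŋerɛdi], [nɔŋerɛd]) shows [d] unchanged in both environments, so [d] cannot be basic with [t] derived in isolation.
Therefore /t/ is basic and [d] is derived by intervocalic voicing (voiceless stops become voiced between vowels).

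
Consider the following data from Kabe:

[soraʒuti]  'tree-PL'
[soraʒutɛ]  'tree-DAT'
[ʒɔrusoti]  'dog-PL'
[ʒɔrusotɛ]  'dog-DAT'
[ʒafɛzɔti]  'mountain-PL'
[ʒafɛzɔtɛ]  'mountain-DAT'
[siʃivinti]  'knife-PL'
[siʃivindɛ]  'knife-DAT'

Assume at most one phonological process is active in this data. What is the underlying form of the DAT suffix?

/-dɛ/

The DAT morpheme has two allomorphs, [-dɛ] and [-tɛ].
The PL suffix, which begins with [t], is invariant after every stem; so [t] is not altered by any rule here.
The DAT suffix is therefore /-dɛ/ underlyingly, with post-vocalic devoicing: voiced stops become voiceless after a vowel.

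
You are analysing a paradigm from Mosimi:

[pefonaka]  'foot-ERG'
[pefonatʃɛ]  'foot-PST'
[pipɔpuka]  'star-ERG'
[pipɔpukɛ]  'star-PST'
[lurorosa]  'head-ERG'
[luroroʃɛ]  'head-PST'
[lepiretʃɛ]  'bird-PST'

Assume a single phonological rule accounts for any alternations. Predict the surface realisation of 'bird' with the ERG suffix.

[lepireka]

The stem for 'foot' ends in [k] in [pefonaka] but [tʃ] in [pefonatʃɛ].
Compare 'star', with invariant [k] in [pipɔpuka] and [pipɔpukɛ]: an analysis with underlying /k/ and a rule producing [tʃ] before the PST suffix would wrongly predict alternation here too.
The alternation reflects depalatalization: palato-alveolar /tʃ/ and /ʃ/ become [k] and [s] when no front vowel follows. /tʃ/ is underlying.
From [lepiretʃɛ] the stem 'bird' is /lepiretʃ/; when no front vowel follows this yields [lepireka].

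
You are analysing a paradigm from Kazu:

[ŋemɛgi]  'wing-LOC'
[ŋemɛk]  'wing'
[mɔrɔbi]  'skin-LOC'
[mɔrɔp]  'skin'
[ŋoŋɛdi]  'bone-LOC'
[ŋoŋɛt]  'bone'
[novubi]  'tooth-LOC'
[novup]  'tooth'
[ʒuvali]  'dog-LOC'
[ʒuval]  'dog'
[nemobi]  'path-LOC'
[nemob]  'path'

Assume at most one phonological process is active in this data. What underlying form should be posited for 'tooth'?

The root 'tooth' surfaces as [novubi] and [novup], with a stem-final [b] ~ [p] alternation.
If /b/ were underlying and a rule turned it into [p] in isolation, 'path' would also alternate; but it has [b] in both [nemobi] and [nemob].
The underlying segment must be /p/; voiceless stops become voiced between vowels, yielding [b] there.
So 'tooth' = /novup/.

/novup/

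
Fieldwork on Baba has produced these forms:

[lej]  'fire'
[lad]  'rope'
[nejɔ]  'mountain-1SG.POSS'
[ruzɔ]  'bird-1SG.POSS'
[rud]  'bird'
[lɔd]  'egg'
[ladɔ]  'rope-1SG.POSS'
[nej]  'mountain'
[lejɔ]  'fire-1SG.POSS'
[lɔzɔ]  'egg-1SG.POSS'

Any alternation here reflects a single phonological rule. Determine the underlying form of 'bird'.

/ruz/

The stem for 'bird' ends in [z] in [ruzɔ] but [d] in [rud].
The stem 'rope' ([ladɔ], [lad]) shows [d] unchanged in both environments, so [d] cannot be basic with [z] derived before the 1SG.POSS suffix.
The alternation reflects word-final hardening: voiced fricatives become stops word-finally. /z/ is underlying.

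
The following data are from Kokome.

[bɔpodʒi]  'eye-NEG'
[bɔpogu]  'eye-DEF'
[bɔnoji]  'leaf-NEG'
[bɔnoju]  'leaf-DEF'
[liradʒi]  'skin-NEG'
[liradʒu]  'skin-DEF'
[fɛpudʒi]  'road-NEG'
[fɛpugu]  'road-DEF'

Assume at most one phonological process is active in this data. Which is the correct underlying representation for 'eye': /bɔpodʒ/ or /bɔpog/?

/bɔpog/

The root 'eye' surfaces as [bɔpodʒi] and [bɔpogu], with a stem-final [dʒ] ~ [g] alternation.
But 'skin' keeps [dʒ] in both environments ([liradʒi], [liradʒu]), so there is no rule changing /dʒ/ to [g] before the DEF suffix.
The alternation reflects palatalization before a front vowel: /g/ becomes palato-alveolar [dʒ] before a front vowel. /g/ is underlying.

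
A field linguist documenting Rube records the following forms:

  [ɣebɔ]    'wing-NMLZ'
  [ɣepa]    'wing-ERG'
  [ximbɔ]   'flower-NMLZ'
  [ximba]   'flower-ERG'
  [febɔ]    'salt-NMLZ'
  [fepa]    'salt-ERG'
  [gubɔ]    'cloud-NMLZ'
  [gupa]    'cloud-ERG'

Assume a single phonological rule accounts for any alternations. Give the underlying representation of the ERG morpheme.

The ERG morpheme has two allomorphs, [-ba] and [-pa].
By contrast the NMLZ suffix keeps its initial [b] throughout — that segment must be underlying.
So the underlying form is /-pa/, and voiceless stops become voiced after a nasal.

/-pa/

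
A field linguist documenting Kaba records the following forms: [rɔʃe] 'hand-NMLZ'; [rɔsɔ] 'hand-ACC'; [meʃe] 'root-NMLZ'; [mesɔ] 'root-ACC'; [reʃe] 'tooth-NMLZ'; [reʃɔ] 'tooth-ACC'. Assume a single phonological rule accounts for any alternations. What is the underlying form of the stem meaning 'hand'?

/rɔs/

The root 'hand' surfaces as [rɔʃe] and [rɔsɔ], with a stem-final [ʃ] ~ [s] alternation.
Compare 'tooth', with invariant [ʃ] in [reʃe] and [reʃɔ]: an analysis with underlying /ʃ/ and a rule producing [s] before the ACC suffix would wrongly predict alternation here too.
The alternation reflects palatalization before a front vowel: /s/ becomes palato-alveolar [ʃ] before a front vowel. /s/ is underlying.
The underlying form of 'hand' is therefore /rɔs/.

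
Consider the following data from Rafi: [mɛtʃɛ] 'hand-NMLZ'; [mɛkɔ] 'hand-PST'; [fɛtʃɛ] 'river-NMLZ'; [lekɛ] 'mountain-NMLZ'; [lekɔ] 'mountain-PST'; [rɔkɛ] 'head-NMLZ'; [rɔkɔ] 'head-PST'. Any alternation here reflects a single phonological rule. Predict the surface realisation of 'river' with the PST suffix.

[fɛkɔ]

'hand' shows [tʃ] ~ [k] at the end of the stem ([mɛtʃɛ] vs [mɛkɔ]).
If /k/ were underlying and a rule turned it into [tʃ] before the NMLZ suffix, 'head' would also alternate; but it has [k] in both [rɔkɛ] and [rɔkɔ].
The underlying segment must be /tʃ/; palato-alveolar /tʃ/ becomes [k] when no front vowel follows, yielding [k] there.
From [fɛtʃɛ] the stem 'river' is /fɛtʃ/; when no front vowel follows this yields [fɛkɔ].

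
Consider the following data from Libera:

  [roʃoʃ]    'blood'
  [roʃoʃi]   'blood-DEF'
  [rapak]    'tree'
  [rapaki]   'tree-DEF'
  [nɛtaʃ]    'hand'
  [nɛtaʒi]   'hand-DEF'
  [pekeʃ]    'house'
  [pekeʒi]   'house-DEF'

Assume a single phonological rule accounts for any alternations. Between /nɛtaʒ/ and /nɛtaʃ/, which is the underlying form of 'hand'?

/nɛtaʒ/

The stem for 'hand' ends in [ʃ] in [nɛtaʃ] but [ʒ] in [nɛtaʒi].
Compare 'blood', with invariant [ʃ] in [roʃoʃ] and [roʃoʃi]: an analysis with underlying /ʃ/ and a rule producing [ʒ] before the DEF suffix would wrongly predict alternation here too.
Therefore /ʒ/ is basic and [ʃ] is derived by word-final obstruent devoicing (voiced obstruents become voiceless word-finally).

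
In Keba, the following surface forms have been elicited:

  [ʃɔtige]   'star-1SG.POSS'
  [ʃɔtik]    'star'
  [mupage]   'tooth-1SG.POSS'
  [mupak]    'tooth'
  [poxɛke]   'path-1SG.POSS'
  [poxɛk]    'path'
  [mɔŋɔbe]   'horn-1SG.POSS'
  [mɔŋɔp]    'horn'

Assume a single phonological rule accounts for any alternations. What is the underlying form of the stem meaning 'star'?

The root 'star' surfaces as [ʃɔtige] and [ʃɔtik], with a stem-final [g] ~ [k] alternation.
If /k/ were underlying and a rule turned it into [g] before the 1SG.POSS suffix, 'path' would also alternate; but it has [k] in both [poxɛke] and [poxɛk].
Therefore /g/ is basic and [k] is derived by word-final obstruent devoicing (voiced obstruents become voiceless word-finally).

/ʃɔtig/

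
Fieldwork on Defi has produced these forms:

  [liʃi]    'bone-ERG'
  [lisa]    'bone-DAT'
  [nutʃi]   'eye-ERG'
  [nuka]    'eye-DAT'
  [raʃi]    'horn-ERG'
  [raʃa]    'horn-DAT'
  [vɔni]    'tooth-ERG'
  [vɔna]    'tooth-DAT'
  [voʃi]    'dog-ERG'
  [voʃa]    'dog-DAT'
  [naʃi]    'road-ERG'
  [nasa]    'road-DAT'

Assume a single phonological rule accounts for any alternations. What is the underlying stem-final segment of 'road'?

The root 'road' surfaces as [naʃi] and [nasa], with a stem-final [ʃ] ~ [s] alternation.
The stem 'dog' ([voʃi], [voʃa]) shows [ʃ] unchanged in both environments, so [ʃ] cannot be basic with [s] derived before the DAT suffix.
So /s/ is underlying, and a rule of palatalization before a front vowel — /k/ and /s/ become palato-alveolar [tʃ] and [ʃ] before a front vowel — gives [ʃ].

/s/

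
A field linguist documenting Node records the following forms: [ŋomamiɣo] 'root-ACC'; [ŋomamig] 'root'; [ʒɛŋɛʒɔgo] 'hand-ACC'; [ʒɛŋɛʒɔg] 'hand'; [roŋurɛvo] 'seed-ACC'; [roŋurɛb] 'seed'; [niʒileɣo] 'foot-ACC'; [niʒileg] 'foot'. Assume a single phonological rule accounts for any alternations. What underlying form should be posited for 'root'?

The stem for 'root' ends in [ɣ] in [ŋomamiɣo] but [g] in [ŋomamig].
The stem 'hand' ([ʒɛŋɛʒɔgo], [ʒɛŋɛʒɔg]) shows [g] unchanged in both environments, so [g] cannot be basic with [ɣ] derived before the ACC suffix.
Therefore /ɣ/ is basic and [g] is derived by word-final hardening (voiced fricatives become stops word-finally).

/ŋomamiɣ/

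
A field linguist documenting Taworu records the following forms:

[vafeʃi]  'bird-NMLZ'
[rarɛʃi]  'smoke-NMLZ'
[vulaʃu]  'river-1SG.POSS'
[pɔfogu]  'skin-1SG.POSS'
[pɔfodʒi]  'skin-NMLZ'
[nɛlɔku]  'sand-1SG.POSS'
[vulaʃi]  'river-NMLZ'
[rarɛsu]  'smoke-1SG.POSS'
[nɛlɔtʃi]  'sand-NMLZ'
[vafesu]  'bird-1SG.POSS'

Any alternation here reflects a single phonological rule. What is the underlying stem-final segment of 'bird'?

/s/

The root 'bird' surfaces as [vafesu] and [vafeʃi], with a stem-final [s] ~ [ʃ] alternation.
The stem 'river' ([vulaʃu], [vulaʃi]) shows [ʃ] unchanged in both environments, so [ʃ] cannot be basic with [s] derived before the 1SG.POSS suffix.
Therefore /s/ is basic and [ʃ] is derived by palatalization before a front vowel (/k/, /g/ and /s/ become palato-alveolar [tʃ], [dʒ] and [ʃ] before a front vowel).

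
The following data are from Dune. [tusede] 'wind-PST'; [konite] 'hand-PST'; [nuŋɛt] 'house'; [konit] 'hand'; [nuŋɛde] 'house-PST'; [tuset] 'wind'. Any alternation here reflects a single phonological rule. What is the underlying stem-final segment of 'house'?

/d/

'house' shows [d] ~ [t] at the end of the stem ([nuŋɛde] vs [nuŋɛt]).
But 'hand' keeps [t] in both environments ([konite], [konit]), so there is no rule changing /t/ to [d] before the PST suffix.
The alternation reflects word-final obstruent devoicing: voiced obstruents become voiceless word-finally. /d/ is underlying.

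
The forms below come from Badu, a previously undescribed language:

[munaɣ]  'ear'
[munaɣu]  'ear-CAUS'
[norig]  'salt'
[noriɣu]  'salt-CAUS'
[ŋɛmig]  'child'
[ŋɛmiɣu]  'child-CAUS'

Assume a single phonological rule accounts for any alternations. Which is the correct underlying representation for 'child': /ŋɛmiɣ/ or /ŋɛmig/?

/ŋɛmig/

'child' shows [g] ~ [ɣ] at the end of the stem ([ŋɛmig] vs [ŋɛmiɣu]).
Compare 'ear', with invariant [ɣ] in [munaɣ] and [munaɣu]: an analysis with underlying /ɣ/ and a rule producing [g] in isolation would wrongly predict alternation here too.
The alternation reflects intervocalic spirantization: voiced stops become fricatives between vowels. /g/ is underlying.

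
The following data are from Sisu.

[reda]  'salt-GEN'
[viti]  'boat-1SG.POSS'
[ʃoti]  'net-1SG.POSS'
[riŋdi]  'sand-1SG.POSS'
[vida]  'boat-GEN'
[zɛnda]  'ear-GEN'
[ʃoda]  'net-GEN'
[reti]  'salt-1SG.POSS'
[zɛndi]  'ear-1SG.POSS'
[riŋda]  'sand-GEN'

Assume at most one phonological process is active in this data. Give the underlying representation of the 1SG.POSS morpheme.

/-ti/

The 1SG.POSS suffix surfaces as [-di] and [-ti], depending on the final segment of the stem.
The GEN suffix, which begins with [d], is invariant after every stem; so [d] is not altered by any rule here.
The 1SG.POSS suffix is therefore /-ti/ underlyingly, with post-nasal voicing: voiceless stops become voiced after a nasal.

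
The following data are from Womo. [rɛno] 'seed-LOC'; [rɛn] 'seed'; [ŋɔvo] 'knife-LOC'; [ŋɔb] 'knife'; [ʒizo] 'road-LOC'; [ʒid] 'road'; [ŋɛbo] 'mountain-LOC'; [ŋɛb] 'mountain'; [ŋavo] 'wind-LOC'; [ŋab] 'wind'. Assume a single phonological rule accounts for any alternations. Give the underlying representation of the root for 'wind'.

'wind' shows [v] ~ [b] at the end of the stem ([ŋavo] vs [ŋab]).
But 'mountain' keeps [b] in both environments ([ŋɛbo], [ŋɛb]), so there is no rule changing /b/ to [v] before the LOC suffix.
The underlying segment must be /v/; voiced fricatives become stops word-finally, yielding [b] there.
So 'wind' = /ŋav/.

/ŋav/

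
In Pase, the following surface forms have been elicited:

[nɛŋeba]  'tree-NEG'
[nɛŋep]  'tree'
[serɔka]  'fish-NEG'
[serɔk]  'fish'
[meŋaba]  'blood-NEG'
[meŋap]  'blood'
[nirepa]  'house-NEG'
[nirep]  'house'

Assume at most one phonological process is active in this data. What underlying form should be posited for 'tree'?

/nɛŋeb/

'tree' shows [b] ~ [p] at the end of the stem ([nɛŋeba] vs [nɛŋep]).
Compare 'house', with invariant [p] in [nirepa] and [nirep]: an analysis with underlying /p/ and a rule producing [b] before the NEG suffix would wrongly predict alternation here too.
The alternation reflects word-final obstruent devoicing: voiced obstruents become voiceless word-finally. /b/ is underlying.
Hence 'tree' is /nɛŋeb/ underlyingly.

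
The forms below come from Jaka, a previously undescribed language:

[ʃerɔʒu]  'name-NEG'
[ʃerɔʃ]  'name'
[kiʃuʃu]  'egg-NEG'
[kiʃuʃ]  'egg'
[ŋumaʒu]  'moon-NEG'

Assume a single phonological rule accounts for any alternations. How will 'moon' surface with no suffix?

In [ʃerɔʒu] and [ʃerɔʃ] the final segment of 'name' alternates: [ʒ] ~ [ʃ].
But 'egg' keeps [ʃ] in both environments ([kiʃuʃu], [kiʃuʃ]), so there is no rule changing /ʃ/ to [ʒ] before the NEG suffix.
So /ʒ/ is underlying, and a rule of word-final obstruent devoicing — voiced obstruents become voiceless word-finally — gives [ʃ].
From [ŋumaʒu] the stem 'moon' is /ŋumaʒ/; word-finally this yields [ŋumaʃ].

[ŋumaʃ]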